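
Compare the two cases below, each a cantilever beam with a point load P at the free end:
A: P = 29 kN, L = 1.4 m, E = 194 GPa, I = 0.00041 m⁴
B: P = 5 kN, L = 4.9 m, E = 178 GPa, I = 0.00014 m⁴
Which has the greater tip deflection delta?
Model: a cantilever beam with a point load P at the free end, so delta = (P·L^3) / (3·E·I) (SI units).
  A: delta = (29000 × 1.4^3) / (3 × (1.94 × 10¹¹) × 0.00041) = 0.0003335 m = 0.3335 mm
  B: delta = (5000 × 4.9^3) / (3 × (1.78 × 10¹¹) × 0.00014) = 0.007868 m = 7.868 mm
7.868 mm > 0.3335 mm, so B is larger.
Final answer: B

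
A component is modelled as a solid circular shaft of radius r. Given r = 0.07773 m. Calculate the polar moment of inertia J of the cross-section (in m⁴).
Model: a solid circular shaft of radius r, so J = (π·r^4) / 2.
Substitute:
  J = (π × 0.07773^4) / 2
  J = 5.734 × 10⁻⁵ m⁴
Final answer: J = 5.734 × 10⁻⁵ m⁴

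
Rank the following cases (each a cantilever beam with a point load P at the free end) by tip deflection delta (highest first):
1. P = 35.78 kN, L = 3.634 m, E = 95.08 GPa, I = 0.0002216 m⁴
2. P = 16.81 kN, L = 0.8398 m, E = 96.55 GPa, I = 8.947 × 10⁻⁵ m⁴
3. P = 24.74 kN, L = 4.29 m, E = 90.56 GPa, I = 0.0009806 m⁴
Model: a cantilever beam with a point load P at the free end, so delta = (P·L^3) / (3·E·I) (SI units).
  Case 1: delta = (35780 × 3.634^3) / (3 × (9.508 × 10¹⁰) × 0.0002216) = 0.02717 m = 27.17 mm
  Case 2: delta = (16810 × 0.8398^3) / (3 × (9.655 × 10¹⁰) × (8.947 × 10⁻⁵)) = 0.0003842 m = 0.3842 mm
  Case 3: delta = (24740 × 4.29^3) / (3 × (9.056 × 10¹⁰) × 0.0009806) = 0.007332 m = 7.332 mm
Ordering: 27.17 mm (case 1) > 7.332 mm (case 3) > 0.3842 mm (case 2)
Final answer: 1, 3, 2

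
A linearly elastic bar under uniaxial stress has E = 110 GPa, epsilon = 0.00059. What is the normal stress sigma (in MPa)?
Model: a linearly elastic bar under uniaxial stress, so sigma = E·epsilon.
Convert to SI units:
  E = 110 GPa = 1.1 × 10¹¹ Pa
Substitute:
  sigma = (1.1 × 10¹¹) × 0.00059
  sigma = 6.49 × 10⁷ Pa
Convert: sigma = 6.49 × 10⁷ Pa = 64.9 MPa
Final answer: sigma = 64.9 MPa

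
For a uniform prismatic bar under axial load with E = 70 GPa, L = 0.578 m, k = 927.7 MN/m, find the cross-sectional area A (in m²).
Model: a uniform prismatic bar under axial load, so k = (A·E) / L.
Solve for A: A = (k·L) / E.
Convert to SI units:
  E = 70 GPa = 7 × 10¹⁰ Pa
  k = 927.7 MN/m = 9.277 × 10⁸ N/m
Substitute:
  A = ((9.277 × 10⁸) × 0.578) / (7 × 10¹⁰)
  A = 0.00766 m²
Final answer: A = 0.00766 m²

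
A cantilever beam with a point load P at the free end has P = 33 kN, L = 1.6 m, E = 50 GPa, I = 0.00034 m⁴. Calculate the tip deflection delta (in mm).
Model: a cantilever beam with a point load P at the free end, so delta = (P·L^3) / (3·E·I).
Convert to SI units:
  P = 33 kN = 33000 N
  E = 50 GPa = 5 × 10¹⁰ Pa
Substitute:
  delta = (33000 × 1.6^3) / (3 × (5 × 10¹⁰) × 0.00034)
  delta = 0.00265 m
Convert: delta = 0.00265 m = 2.65 mm
Final answer: delta = 2.65 mm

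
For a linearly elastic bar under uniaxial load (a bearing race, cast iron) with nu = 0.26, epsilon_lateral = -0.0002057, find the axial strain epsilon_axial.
Model: a linearly elastic bar under uniaxial load, so epsilon_lateral = -nu·epsilon_axial.
Solve for epsilon_axial: epsilon_axial = -epsilon_lateral / nu.
Substitute:
  epsilon_axial = -(-0.0002057) / 0.26
  epsilon_axial = 0.0007912
Final answer: epsilon_axial = 0.0007912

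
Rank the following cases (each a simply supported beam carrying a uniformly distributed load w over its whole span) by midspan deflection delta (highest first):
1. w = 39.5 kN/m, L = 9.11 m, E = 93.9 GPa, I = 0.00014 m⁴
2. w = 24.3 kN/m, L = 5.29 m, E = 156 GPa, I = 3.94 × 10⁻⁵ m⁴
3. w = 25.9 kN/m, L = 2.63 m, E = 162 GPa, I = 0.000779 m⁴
Model: a simply supported beam carrying a uniformly distributed load w over its whole span, so delta = (5·w·L^4) / (384·E·I) (SI units).
  Case 1: delta = (5 × 39500 × 9.11^4) / (384 × (9.39 × 10¹⁰) × 0.00014) = 0.2695 m = 269.5 mm
  Case 2: delta = (5 × 24300 × 5.29^4) / (384 × (1.56 × 10¹¹) × (3.94 × 10⁻⁵)) = 0.04031 m = 40.31 mm
  Case 3: delta = (5 × 25900 × 2.63^4) / (384 × (1.62 × 10¹¹) × 0.000779) = 0.0001279 m = 0.1279 mm
Ordering: 269.5 mm (case 1) > 40.31 mm (case 2) > 0.1279 mm (case 3)
Final answer: 1, 2, 3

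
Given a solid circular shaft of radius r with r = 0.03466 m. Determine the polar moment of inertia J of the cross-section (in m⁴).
Model: a solid circular shaft of radius r, so J = (π·r^4) / 2.
Substitute:
  J = (π × 0.03466^4) / 2
  J = 2.267 × 10⁻⁶ m⁴
Final answer: J = 2.267 × 10⁻⁶ m⁴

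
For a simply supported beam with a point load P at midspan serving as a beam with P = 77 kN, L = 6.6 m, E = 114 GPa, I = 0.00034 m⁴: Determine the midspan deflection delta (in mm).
Model: a simply supported beam with a point load P at midspan, so delta = (P·L^3) / (48·E·I).
Convert to SI units:
  P = 77 kN = 77000 N
  E = 114 GPa = 1.14 × 10¹¹ Pa
Substitute:
  delta = (77000 × 6.6^3) / (48 × (1.14 × 10¹¹) × 0.00034)
  delta = 0.0119 m
Convert: delta = 0.0119 m = 11.9 mm
Final answer: delta = 11.9 mm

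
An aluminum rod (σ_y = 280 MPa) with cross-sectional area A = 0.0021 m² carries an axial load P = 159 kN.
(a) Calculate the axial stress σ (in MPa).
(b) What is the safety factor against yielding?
(a) Axial stress σ = P/A. Convert P = 159 kN = 159000 N.
  σ = 159000 / 0.0021 = 7.571 × 10⁷ Pa = 75.71 MPa
(b) Safety factor SF = σ_y/σ = 280 / 75.71 = 3.698
Final answer: (a) σ = 75.71 MPa, (b) SF = 3.698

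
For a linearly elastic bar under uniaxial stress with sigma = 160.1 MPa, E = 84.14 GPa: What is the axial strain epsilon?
Model: a linearly elastic bar under uniaxial stress, so epsilon = sigma / E.
Convert to SI units:
  sigma = 160.1 MPa = 1.601 × 10⁸ Pa
  E = 84.14 GPa = 8.414 × 10¹⁰ Pa
Substitute:
  epsilon = (1.601 × 10⁸) / (8.414 × 10¹⁰)
  epsilon = 0.001903
Final answer: epsilon = 0.001903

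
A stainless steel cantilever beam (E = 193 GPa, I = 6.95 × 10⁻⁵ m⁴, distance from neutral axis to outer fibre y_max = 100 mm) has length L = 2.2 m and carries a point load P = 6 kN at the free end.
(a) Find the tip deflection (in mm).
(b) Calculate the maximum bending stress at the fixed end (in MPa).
(a) Tip deflection of a cantilever with an end point load: δ = P·L^3 / (3·E·I). Convert P = 6 kN = 6000 N, E = 193 GPa = 1.93 × 10¹¹ Pa.
  δ = (6000 × 2.2^3) / (3 × (1.93 × 10¹¹) × (6.95 × 10⁻⁵)) = 0.001588 m = 1.588 mm
(b) Maximum bending moment at the fixed end: M = P·L = 6000 × 2.2 = 13200 N·m. Convert y_max = 100 mm = 0.1 m.
  σ = M·y_max / I = (13200 × 0.1) / (6.95 × 10⁻⁵) = 1.899 × 10⁷ Pa = 18.99 MPa
Final answer: (a) δ = 1.588 mm, (b) σ = 18.99 MPa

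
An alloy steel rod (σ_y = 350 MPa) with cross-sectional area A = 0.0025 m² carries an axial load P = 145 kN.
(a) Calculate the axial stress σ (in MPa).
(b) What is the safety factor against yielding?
(a) Axial stress σ = P/A. Convert P = 145 kN = 145000 N.
  σ = 145000 / 0.0025 = 5.8 × 10⁷ Pa = 58 MPa
(b) Safety factor SF = σ_y/σ = 350 / 58 = 6.034
Final answer: (a) σ = 58 MPa, (b) SF = 6.034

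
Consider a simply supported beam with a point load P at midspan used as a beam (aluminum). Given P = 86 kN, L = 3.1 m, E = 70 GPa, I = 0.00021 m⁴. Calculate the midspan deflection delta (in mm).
Model: a simply supported beam with a point load P at midspan, so delta = (P·L^3) / (48·E·I).
Convert to SI units:
  P = 86 kN = 86000 N
  E = 70 GPa = 7 × 10¹⁰ Pa
Substitute:
  delta = (86000 × 3.1^3) / (48 × (7 × 10¹⁰) × 0.00021)
  delta = 0.003631 m
Convert: delta = 0.003631 m = 3.631 mm
Final answer: delta = 3.631 mm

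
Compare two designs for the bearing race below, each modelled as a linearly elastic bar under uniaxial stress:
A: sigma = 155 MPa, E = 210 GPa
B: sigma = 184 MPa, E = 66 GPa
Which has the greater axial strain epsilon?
Model: a linearly elastic bar under uniaxial stress, so epsilon = sigma / E (SI units).
  A: epsilon = (1.55 × 10⁸) / (2.1 × 10¹¹) = 0.0007381
  B: epsilon = (1.84 × 10⁸) / (6.6 × 10¹⁰) = 0.002788
0.002788 > 0.0007381, so B is larger.
Final answer: B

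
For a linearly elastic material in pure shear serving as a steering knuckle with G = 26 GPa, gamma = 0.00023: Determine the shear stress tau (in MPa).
Model: a linearly elastic material in pure shear, so tau = G·gamma.
Convert to SI units:
  G = 26 GPa = 2.6 × 10¹⁰ Pa
Substitute:
  tau = (2.6 × 10¹⁰) × 0.00023
  tau = 5.98 × 10⁶ Pa
Convert: tau = 5.98 × 10⁶ Pa = 5.98 MPa
Final answer: tau = 5.98 MPa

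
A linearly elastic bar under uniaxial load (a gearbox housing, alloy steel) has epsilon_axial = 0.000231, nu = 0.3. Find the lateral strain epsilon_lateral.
Model: a linearly elastic bar under uniaxial load, so epsilon_lateral = -nu·epsilon_axial.
Substitute:
  epsilon_lateral = -(0.3 × 0.000231)
  epsilon_lateral = -6.93 × 10⁻⁵
Final answer: epsilon_lateral = -6.93 × 10⁻⁵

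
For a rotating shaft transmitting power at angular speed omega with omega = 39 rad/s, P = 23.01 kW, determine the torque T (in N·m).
Model: a rotating shaft transmitting power at angular speed omega, so P = T·omega.
Solve for T: T = P / omega.
Convert to SI units:
  P = 23.01 kW = 23010 W
Substitute:
  T = 23010 / 39
  T = 590 N·m
Final answer: T = 590 N·m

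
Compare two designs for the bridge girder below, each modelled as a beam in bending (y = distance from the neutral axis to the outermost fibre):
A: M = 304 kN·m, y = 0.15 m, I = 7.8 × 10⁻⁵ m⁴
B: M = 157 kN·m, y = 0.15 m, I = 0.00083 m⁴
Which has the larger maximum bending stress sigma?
Model: a beam in bending (y = distance from the neutral axis to the outermost fibre), so sigma = (M·y) / I (SI units).
  A: sigma = (304000 × 0.15) / (7.8 × 10⁻⁵) = 5.846 × 10⁸ Pa = 584.6 MPa
  B: sigma = (157000 × 0.15) / 0.00083 = 2.837 × 10⁷ Pa = 28.37 MPa
584.6 MPa > 28.37 MPa, so A is larger.
Final answer: A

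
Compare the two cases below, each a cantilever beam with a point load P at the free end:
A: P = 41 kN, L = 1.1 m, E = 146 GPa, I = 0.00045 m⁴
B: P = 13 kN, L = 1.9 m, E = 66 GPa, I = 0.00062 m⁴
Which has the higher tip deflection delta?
Model: a cantilever beam with a point load P at the free end, so delta = (P·L^3) / (3·E·I) (SI units).
  A: delta = (41000 × 1.1^3) / (3 × (1.46 × 10¹¹) × 0.00045) = 0.0002769 m = 0.2769 mm
  B: delta = (13000 × 1.9^3) / (3 × (6.6 × 10¹⁰) × 0.00062) = 0.0007264 m = 0.7264 mm
0.7264 mm > 0.2769 mm, so B is larger.
Final answer: B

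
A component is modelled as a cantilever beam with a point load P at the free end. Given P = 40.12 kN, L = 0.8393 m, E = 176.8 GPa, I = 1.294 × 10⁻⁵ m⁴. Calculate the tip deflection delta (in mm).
Model: a cantilever beam with a point load P at the free end, so delta = (P·L^3) / (3·E·I).
Convert to SI units:
  P = 40.12 kN = 40120 N
  E = 176.8 GPa = 1.768 × 10¹¹ Pa
Substitute:
  delta = (40120 × 0.8393^3) / (3 × (1.768 × 10¹¹) × (1.294 × 10⁻⁵))
  delta = 0.003456 m
Convert: delta = 0.003456 m = 3.456 mm
Final answer: delta = 3.456 mm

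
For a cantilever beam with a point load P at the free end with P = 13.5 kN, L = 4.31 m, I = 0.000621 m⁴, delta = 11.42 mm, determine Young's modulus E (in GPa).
Model: a cantilever beam with a point load P at the free end, so delta = (P·L^3) / (3·E·I).
Solve for E: E = (P·L^3) / (3·delta·I).
Convert to SI units:
  P = 13.5 kN = 13500 N
  delta = 11.42 mm = 0.01142 m
Substitute:
  E = (13500 × 4.31^3) / (3 × 0.01142 × 0.000621)
  E = 5.08 × 10¹⁰ Pa
Convert: E = 5.08 × 10¹⁰ Pa = 50.8 GPa
Final answer: E = 50.8 GPa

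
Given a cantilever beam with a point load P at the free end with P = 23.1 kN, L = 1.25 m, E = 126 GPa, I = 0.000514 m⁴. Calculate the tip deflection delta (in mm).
Model: a cantilever beam with a point load P at the free end, so delta = (P·L^3) / (3·E·I).
Convert to SI units:
  P = 23.1 kN = 23100 N
  E = 126 GPa = 1.26 × 10¹¹ Pa
Substitute:
  delta = (23100 × 1.25^3) / (3 × (1.26 × 10¹¹) × 0.000514)
  delta = 0.0002322 m
Convert: delta = 0.0002322 m = 0.2322 mm
Final answer: delta = 0.2322 mm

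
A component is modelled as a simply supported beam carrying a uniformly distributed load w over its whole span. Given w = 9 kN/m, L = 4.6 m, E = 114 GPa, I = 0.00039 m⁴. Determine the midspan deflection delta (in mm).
Model: a simply supported beam carrying a uniformly distributed load w over its whole span, so delta = (5·w·L^4) / (384·E·I).
Convert to SI units:
  w = 9 kN/m = 9000 N/m
  E = 114 GPa = 1.14 × 10¹¹ Pa
Substitute:
  delta = (5 × 9000 × 4.6^4) / (384 × (1.14 × 10¹¹) × 0.00039)
  delta = 0.00118 m
Convert: delta = 0.00118 m = 1.18 mm
Final answer: delta = 1.18 mm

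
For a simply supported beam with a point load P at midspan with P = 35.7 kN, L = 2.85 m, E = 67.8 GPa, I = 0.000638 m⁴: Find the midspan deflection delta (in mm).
Model: a simply supported beam with a point load P at midspan, so delta = (P·L^3) / (48·E·I).
Convert to SI units:
  P = 35.7 kN = 35700 N
  E = 67.8 GPa = 6.78 × 10¹⁰ Pa
Substitute:
  delta = (35700 × 2.85^3) / (48 × (6.78 × 10¹⁰) × 0.000638)
  delta = 0.000398 m
Convert: delta = 0.000398 m = 0.398 mm
Final answer: delta = 0.398 mm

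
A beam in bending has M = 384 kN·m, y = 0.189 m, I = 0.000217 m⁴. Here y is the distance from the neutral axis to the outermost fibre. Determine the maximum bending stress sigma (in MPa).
Model: a beam in bending, so sigma = (M·y) / I.
Convert to SI units:
  M = 384 kN·m = 384000 N·m
Substitute:
  sigma = (384000 × 0.189) / 0.000217
  sigma = 3.345 × 10⁸ Pa
Convert: sigma = 3.345 × 10⁸ Pa = 334.5 MPa
Final answer: sigma = 334.5 MPa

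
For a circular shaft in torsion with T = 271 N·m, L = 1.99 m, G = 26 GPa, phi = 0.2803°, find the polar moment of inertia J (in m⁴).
Model: a circular shaft in torsion, so phi = (T·L) / (G·J).
Solve for J: J = (T·L) / (phi·G).
Convert to SI units:
  G = 26 GPa = 2.6 × 10¹⁰ Pa
  phi = 0.2803° = 0.004892 rad
Substitute:
  J = (271 × 1.99) / (0.004892 × (2.6 × 10¹⁰))
  J = 4.24 × 10⁻⁶ m⁴
Final answer: J = 4.24 × 10⁻⁶ m⁴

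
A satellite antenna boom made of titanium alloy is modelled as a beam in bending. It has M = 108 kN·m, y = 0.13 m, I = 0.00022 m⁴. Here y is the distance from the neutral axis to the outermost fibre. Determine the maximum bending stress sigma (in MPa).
Model: a beam in bending, so sigma = (M·y) / I.
Convert to SI units:
  M = 108 kN·m = 108000 N·m
Substitute:
  sigma = (108000 × 0.13) / 0.00022
  sigma = 6.382 × 10⁷ Pa
Convert: sigma = 6.382 × 10⁷ Pa = 63.82 MPa
Final answer: sigma = 63.82 MPa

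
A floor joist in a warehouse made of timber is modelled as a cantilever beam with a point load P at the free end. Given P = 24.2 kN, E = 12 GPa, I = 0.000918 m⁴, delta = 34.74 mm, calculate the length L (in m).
Model: a cantilever beam with a point load P at the free end, so delta = (P·L^3) / (3·E·I).
Solve for L: L = ((3·delta·E·I) / P)^(1/3).
Convert to SI units:
  P = 24.2 kN = 24200 N
  E = 12 GPa = 1.2 × 10¹⁰ Pa
  delta = 34.74 mm = 0.03474 m
Substitute:
  L = ((3 × 0.03474 × (1.2 × 10¹⁰) × 0.000918) / 24200)^(1/3)
  L = 3.62 m
Final answer: L = 3.62 m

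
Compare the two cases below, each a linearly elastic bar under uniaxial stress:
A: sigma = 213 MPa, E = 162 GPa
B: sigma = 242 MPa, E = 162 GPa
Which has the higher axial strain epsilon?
Model: a linearly elastic bar under uniaxial stress, so epsilon = sigma / E (SI units).
  A: epsilon = (2.13 × 10⁸) / (1.62 × 10¹¹) = 0.001315
  B: epsilon = (2.42 × 10⁸) / (1.62 × 10¹¹) = 0.001494
0.001494 > 0.001315, so B is larger.
Final answer: B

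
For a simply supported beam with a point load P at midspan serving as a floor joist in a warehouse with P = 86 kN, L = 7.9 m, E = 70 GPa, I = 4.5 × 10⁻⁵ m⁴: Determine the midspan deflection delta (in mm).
Model: a simply supported beam with a point load P at midspan, so delta = (P·L^3) / (48·E·I).
Convert to SI units:
  P = 86 kN = 86000 N
  E = 70 GPa = 7 × 10¹⁰ Pa
Substitute:
  delta = (86000 × 7.9^3) / (48 × (7 × 10¹⁰) × (4.5 × 10⁻⁵))
  delta = 0.2804 m
Convert: delta = 0.2804 m = 280.4 mm
Final answer: delta = 280.4 mm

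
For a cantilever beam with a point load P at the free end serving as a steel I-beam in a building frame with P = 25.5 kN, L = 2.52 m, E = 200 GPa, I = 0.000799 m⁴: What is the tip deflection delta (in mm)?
Model: a cantilever beam with a point load P at the free end, so delta = (P·L^3) / (3·E·I).
Convert to SI units:
  P = 25.5 kN = 25500 N
  E = 200 GPa = 2 × 10¹¹ Pa
Substitute:
  delta = (25500 × 2.52^3) / (3 × (2 × 10¹¹) × 0.000799)
  delta = 0.0008512 m
Convert: delta = 0.0008512 m = 0.8512 mm
Final answer: delta = 0.8512 mm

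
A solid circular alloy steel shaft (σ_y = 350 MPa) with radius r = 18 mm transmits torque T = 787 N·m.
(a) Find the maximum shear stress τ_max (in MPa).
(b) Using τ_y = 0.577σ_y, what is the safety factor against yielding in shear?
(a) For a solid circular shaft, τ_max = T·r/J with J = π·r^4/2, i.e. τ_max = 2·T / (π·r^3). Convert r = 18 mm = 0.018 m.
  τ_max = (2 × 787) / (π × 0.018^3) = 8.591 × 10⁷ Pa = 85.91 MPa
(b) τ_y = 0.577 × 350 = 201.95 MPa
  SF = τ_y/τ_max = 201.95 / 85.91 = 2.351
Final answer: (a) τ_max = 85.91 MPa, (b) SF = 2.351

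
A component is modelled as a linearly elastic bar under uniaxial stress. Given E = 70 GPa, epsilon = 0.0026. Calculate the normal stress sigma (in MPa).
Model: a linearly elastic bar under uniaxial stress, so sigma = E·epsilon.
Convert to SI units:
  E = 70 GPa = 7 × 10¹⁰ Pa
Substitute:
  sigma = (7 × 10¹⁰) × 0.0026
  sigma = 1.82 × 10⁸ Pa
Convert: sigma = 1.82 × 10⁸ Pa = 182 MPa
Final answer: sigma = 182 MPa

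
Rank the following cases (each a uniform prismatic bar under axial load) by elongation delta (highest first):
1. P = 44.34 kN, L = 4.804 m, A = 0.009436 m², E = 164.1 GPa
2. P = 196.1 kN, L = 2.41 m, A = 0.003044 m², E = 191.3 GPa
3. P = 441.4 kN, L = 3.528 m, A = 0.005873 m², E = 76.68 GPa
Model: a uniform prismatic bar under axial load, so delta = (P·L) / (A·E) (SI units).
  Case 1: delta = (44340 × 4.804) / (0.009436 × (1.641 × 10¹¹)) = 0.0001376 m = 0.1376 mm
  Case 2: delta = (196100 × 2.41) / (0.003044 × (1.913 × 10¹¹)) = 0.0008116 m = 0.8116 mm
  Case 3: delta = (441400 × 3.528) / (0.005873 × (7.668 × 10¹⁰)) = 0.003458 m = 3.458 mm
Ordering: 3.458 mm (case 3) > 0.8116 mm (case 2) > 0.1376 mm (case 1)
Final answer: 3, 2, 1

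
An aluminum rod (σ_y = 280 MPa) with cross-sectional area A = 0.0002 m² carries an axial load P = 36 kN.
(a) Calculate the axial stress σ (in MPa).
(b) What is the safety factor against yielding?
(a) Axial stress σ = P/A. Convert P = 36 kN = 36000 N.
  σ = 36000 / 0.0002 = 1.8 × 10⁸ Pa = 180 MPa
(b) Safety factor SF = σ_y/σ = 280 / 180 = 1.556
Final answer: (a) σ = 180 MPa, (b) SF = 1.556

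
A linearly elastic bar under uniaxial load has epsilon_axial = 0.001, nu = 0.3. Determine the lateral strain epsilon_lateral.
Model: a linearly elastic bar under uniaxial load, so epsilon_lateral = -nu·epsilon_axial.
Substitute:
  epsilon_lateral = -(0.3 × 0.001)
  epsilon_lateral = -0.0003
Final answer: epsilon_lateral = -0.0003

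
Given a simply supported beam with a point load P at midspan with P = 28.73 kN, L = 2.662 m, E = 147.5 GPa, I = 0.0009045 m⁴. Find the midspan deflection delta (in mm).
Model: a simply supported beam with a point load P at midspan, so delta = (P·L^3) / (48·E·I).
Convert to SI units:
  P = 28.73 kN = 28730 N
  E = 147.5 GPa = 1.475 × 10¹¹ Pa
Substitute:
  delta = (28730 × 2.662^3) / (48 × (1.475 × 10¹¹) × 0.0009045)
  delta = 8.463 × 10⁻⁵ m
Convert: delta = 8.463 × 10⁻⁵ m = 0.08463 mm
Final answer: delta = 0.08463 mm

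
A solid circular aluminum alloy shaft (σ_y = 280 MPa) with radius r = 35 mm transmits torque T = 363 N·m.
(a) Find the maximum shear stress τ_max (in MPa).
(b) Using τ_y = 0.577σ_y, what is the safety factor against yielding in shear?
(a) For a solid circular shaft, τ_max = T·r/J with J = π·r^4/2, i.e. τ_max = 2·T / (π·r^3). Convert r = 35 mm = 0.035 m.
  τ_max = (2 × 363) / (π × 0.035^3) = 5.39 × 10⁶ Pa = 5.39 MPa
(b) τ_y = 0.577 × 280 = 161.56 MPa
  SF = τ_y/τ_max = 161.56 / 5.39 = 29.97
Final answer: (a) τ_max = 5.39 MPa, (b) SF = 29.97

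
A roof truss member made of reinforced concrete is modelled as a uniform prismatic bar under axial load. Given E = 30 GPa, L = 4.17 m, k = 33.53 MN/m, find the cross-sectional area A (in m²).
Model: a uniform prismatic bar under axial load, so k = (A·E) / L.
Solve for A: A = (k·L) / E.
Convert to SI units:
  E = 30 GPa = 3 × 10¹⁰ Pa
  k = 33.53 MN/m = 3.353 × 10⁷ N/m
Substitute:
  A = ((3.353 × 10⁷) × 4.17) / (3 × 10¹⁰)
  A = 0.004661 m²
Final answer: A = 0.004661 m²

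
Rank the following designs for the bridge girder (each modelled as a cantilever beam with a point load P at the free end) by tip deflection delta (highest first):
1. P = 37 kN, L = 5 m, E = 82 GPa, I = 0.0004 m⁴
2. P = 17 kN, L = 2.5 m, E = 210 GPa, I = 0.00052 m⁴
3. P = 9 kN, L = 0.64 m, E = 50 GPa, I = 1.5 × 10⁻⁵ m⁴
Model: a cantilever beam with a point load P at the free end, so delta = (P·L^3) / (3·E·I) (SI units).
  Case 1: delta = (37000 × 5^3) / (3 × (8.2 × 10¹⁰) × 0.0004) = 0.047 m = 47 mm
  Case 2: delta = (17000 × 2.5^3) / (3 × (2.1 × 10¹¹) × 0.00052) = 0.0008108 m = 0.8108 mm
  Case 3: delta = (9000 × 0.64^3) / (3 × (5 × 10¹⁰) × (1.5 × 10⁻⁵)) = 0.001049 m = 1.049 mm
Ordering: 47 mm (case 1) > 1.049 mm (case 3) > 0.8108 mm (case 2)
Final answer: 1, 3, 2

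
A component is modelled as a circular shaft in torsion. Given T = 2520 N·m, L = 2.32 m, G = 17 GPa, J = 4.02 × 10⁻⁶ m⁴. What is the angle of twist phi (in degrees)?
Model: a circular shaft in torsion, so phi = (T·L) / (G·J).
Convert to SI units:
  G = 17 GPa = 1.7 × 10¹⁰ Pa
Substitute:
  phi = (2520 × 2.32) / ((1.7 × 10¹⁰) × (4.02 × 10⁻⁶))
  phi = 0.08555 rad
Convert to degrees: phi = 0.08555 × 180/π = 4.902°
Final answer: phi = 4.902°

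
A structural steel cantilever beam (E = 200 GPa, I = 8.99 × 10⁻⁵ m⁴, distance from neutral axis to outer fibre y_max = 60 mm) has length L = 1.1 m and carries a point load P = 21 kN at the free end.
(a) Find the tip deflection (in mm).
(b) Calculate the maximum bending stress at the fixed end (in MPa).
(a) Tip deflection of a cantilever with an end point load: δ = P·L^3 / (3·E·I). Convert P = 21 kN = 21000 N, E = 200 GPa = 2 × 10¹¹ Pa.
  δ = (21000 × 1.1^3) / (3 × (2 × 10¹¹) × (8.99 × 10⁻⁵)) = 0.0005182 m = 0.5182 mm
(b) Maximum bending moment at the fixed end: M = P·L = 21000 × 1.1 = 23100 N·m. Convert y_max = 60 mm = 0.06 m.
  σ = M·y_max / I = (23100 × 0.06) / (8.99 × 10⁻⁵) = 1.542 × 10⁷ Pa = 15.42 MPa
Final answer: (a) δ = 0.5182 mm, (b) σ = 15.42 MPa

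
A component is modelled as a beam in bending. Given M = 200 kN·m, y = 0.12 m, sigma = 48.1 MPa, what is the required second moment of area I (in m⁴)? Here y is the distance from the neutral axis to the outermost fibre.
Model: a beam in bending, so sigma = (M·y) / I.
Solve for I: I = (M·y) / sigma.
Convert to SI units:
  M = 200 kN·m = 200000 N·m
  sigma = 48.1 MPa = 4.81 × 10⁷ Pa
Substitute:
  I = (200000 × 0.12) / (4.81 × 10⁷)
  I = 0.000499 m⁴
Final answer: I = 0.000499 m⁴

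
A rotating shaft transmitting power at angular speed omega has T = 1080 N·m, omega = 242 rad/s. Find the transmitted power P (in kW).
Model: a rotating shaft transmitting power at angular speed omega, so P = T·omega.
Substitute:
  P = 1080 × 242
  P = 261400 W
Convert: P = 261400 W = 261.4 kW
Final answer: P = 261.4 kW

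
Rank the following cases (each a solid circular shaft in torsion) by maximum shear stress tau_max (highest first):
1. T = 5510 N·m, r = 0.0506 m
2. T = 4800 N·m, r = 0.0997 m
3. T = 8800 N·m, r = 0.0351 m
Model: a solid circular shaft in torsion, so tau_max = (2·T) / (π·r^3) (SI units).
  Case 1: tau_max = (2 × 5510) / (π × 0.0506^3) = 2.708 × 10⁷ Pa = 27.08 MPa
  Case 2: tau_max = (2 × 4800) / (π × 0.0997^3) = 3.083 × 10⁶ Pa = 3.083 MPa
  Case 3: tau_max = (2 × 8800) / (π × 0.0351^3) = 1.296 × 10⁸ Pa = 129.6 MPa
Ordering: 129.6 MPa (case 3) > 27.08 MPa (case 1) > 3.083 MPa (case 2)
Final answer: 3, 1, 2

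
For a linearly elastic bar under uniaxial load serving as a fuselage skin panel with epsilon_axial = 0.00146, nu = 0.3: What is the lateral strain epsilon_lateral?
Model: a linearly elastic bar under uniaxial load, so epsilon_lateral = -nu·epsilon_axial.
Substitute:
  epsilon_lateral = -(0.3 × 0.00146)
  epsilon_lateral = -0.000438
Final answer: epsilon_lateral = -0.000438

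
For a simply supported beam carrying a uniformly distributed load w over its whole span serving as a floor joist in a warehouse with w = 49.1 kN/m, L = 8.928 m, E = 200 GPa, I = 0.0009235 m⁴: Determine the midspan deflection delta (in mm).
Model: a simply supported beam carrying a uniformly distributed load w over its whole span, so delta = (5·w·L^4) / (384·E·I).
Convert to SI units:
  w = 49.1 kN/m = 49100 N/m
  E = 200 GPa = 2 × 10¹¹ Pa
Substitute:
  delta = (5 × 49100 × 8.928^4) / (384 × (2 × 10¹¹) × 0.0009235)
  delta = 0.02199 m
Convert: delta = 0.02199 m = 21.99 mm
Final answer: delta = 21.99 mm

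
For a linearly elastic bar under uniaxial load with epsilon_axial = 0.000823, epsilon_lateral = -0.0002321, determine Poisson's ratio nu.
Model: a linearly elastic bar under uniaxial load, so epsilon_lateral = -nu·epsilon_axial.
Solve for nu: nu = -epsilon_lateral / epsilon_axial.
Substitute:
  nu = -(-0.0002321) / 0.000823
  nu = 0.282
Final answer: nu = 0.282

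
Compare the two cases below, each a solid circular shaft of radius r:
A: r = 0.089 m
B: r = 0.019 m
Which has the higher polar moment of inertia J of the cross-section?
Model: a solid circular shaft of radius r, so J = (π·r^4) / 2 (SI units).
  A: J = (π × 0.089^4) / 2 = 9.856 × 10⁻⁵ m⁴
  B: J = (π × 0.019^4) / 2 = 2.047 × 10⁻⁷ m⁴
9.856 × 10⁻⁵ m⁴ > 2.047 × 10⁻⁷ m⁴, so A is larger.
Final answer: A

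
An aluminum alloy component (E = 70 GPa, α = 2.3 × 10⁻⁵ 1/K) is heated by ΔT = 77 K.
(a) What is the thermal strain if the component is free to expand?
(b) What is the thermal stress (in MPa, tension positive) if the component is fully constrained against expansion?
(a) Free thermal strain ε_th = α·ΔT = (2.3 × 10⁻⁵) × 77 = 0.001771
(b) Fully constrained, the expansion is suppressed, so σ = -E·α·ΔT. Convert E = 70 GPa = 7 × 10¹⁰ Pa.
  σ = -(7 × 10¹⁰) × (2.3 × 10⁻⁵) × 77 = -1.24 × 10⁸ Pa = -124 MPa (compressive)
Final answer: (a) ε_th = 0.001771, (b) σ = -124 MPa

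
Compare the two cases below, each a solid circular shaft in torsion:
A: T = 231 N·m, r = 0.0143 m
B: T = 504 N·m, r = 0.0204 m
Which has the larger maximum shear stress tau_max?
Model: a solid circular shaft in torsion, so tau_max = (2·T) / (π·r^3) (SI units).
  A: tau_max = (2 × 231) / (π × 0.0143^3) = 5.029 × 10⁷ Pa = 50.29 MPa
  B: tau_max = (2 × 504) / (π × 0.0204^3) = 3.779 × 10⁷ Pa = 37.79 MPa
50.29 MPa > 37.79 MPa, so A is larger.
Final answer: A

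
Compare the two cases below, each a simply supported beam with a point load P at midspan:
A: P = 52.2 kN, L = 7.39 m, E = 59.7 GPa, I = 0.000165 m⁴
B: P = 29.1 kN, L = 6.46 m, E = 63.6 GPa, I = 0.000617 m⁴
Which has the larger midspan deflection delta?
Model: a simply supported beam with a point load P at midspan, so delta = (P·L^3) / (48·E·I) (SI units).
  A: delta = (52200 × 7.39^3) / (48 × (5.97 × 10¹⁰) × 0.000165) = 0.04456 m = 44.56 mm
  B: delta = (29100 × 6.46^3) / (48 × (6.36 × 10¹⁰) × 0.000617) = 0.004165 m = 4.165 mm
44.56 mm > 4.165 mm, so A is larger.
Final answer: A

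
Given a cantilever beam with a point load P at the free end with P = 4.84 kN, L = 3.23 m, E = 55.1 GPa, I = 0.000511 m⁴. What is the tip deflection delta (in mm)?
Model: a cantilever beam with a point load P at the free end, so delta = (P·L^3) / (3·E·I).
Convert to SI units:
  P = 4.84 kN = 4840 N
  E = 55.1 GPa = 5.51 × 10¹⁰ Pa
Substitute:
  delta = (4840 × 3.23^3) / (3 × (5.51 × 10¹⁰) × 0.000511)
  delta = 0.001931 m
Convert: delta = 0.001931 m = 1.931 mm
Final answer: delta = 1.931 mm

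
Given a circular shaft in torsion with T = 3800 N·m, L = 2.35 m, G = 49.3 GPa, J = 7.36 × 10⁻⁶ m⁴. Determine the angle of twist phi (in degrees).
Model: a circular shaft in torsion, so phi = (T·L) / (G·J).
Convert to SI units:
  G = 49.3 GPa = 4.93 × 10¹⁰ Pa
Substitute:
  phi = (3800 × 2.35) / ((4.93 × 10¹⁰) × (7.36 × 10⁻⁶))
  phi = 0.02461 rad
Convert to degrees: phi = 0.02461 × 180/π = 1.41°
Final answer: phi = 1.41°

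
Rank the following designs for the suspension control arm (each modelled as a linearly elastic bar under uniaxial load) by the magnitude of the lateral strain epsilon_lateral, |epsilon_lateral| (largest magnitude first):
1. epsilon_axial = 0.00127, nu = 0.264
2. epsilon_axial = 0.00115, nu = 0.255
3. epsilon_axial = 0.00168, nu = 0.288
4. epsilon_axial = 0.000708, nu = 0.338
Model: a linearly elastic bar under uniaxial load, so epsilon_lateral = -nu·epsilon_axial (SI units).
  Case 1: epsilon_lateral = -(0.264 × 0.00127) = -0.0003353
  Case 2: epsilon_lateral = -(0.255 × 0.00115) = -0.0002932
  Case 3: epsilon_lateral = -(0.288 × 0.00168) = -0.0004838
  Case 4: epsilon_lateral = -(0.338 × 0.000708) = -0.0002393
Ordering by |epsilon_lateral|: 0.0004838 (case 3) > 0.0003353 (case 1) > 0.0002932 (case 2) > 0.0002393 (case 4)
Final answer: 3, 1, 2, 4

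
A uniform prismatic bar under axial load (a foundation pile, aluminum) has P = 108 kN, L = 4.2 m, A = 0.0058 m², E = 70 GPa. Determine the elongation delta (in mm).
Model: a uniform prismatic bar under axial load, so delta = (P·L) / (A·E).
Convert to SI units:
  P = 108 kN = 108000 N
  E = 70 GPa = 7 × 10¹⁰ Pa
Substitute:
  delta = (108000 × 4.2) / (0.0058 × (7 × 10¹⁰))
  delta = 0.001117 m
Convert: delta = 0.001117 m = 1.117 mm
Final answer: delta = 1.117 mm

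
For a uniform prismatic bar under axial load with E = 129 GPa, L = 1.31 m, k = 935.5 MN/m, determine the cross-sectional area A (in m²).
Model: a uniform prismatic bar under axial load, so k = (A·E) / L.
Solve for A: A = (k·L) / E.
Convert to SI units:
  E = 129 GPa = 1.29 × 10¹¹ Pa
  k = 935.5 MN/m = 9.355 × 10⁸ N/m
Substitute:
  A = ((9.355 × 10⁸) × 1.31) / (1.29 × 10¹¹)
  A = 0.0095 m²
Final answer: A = 0.0095 m²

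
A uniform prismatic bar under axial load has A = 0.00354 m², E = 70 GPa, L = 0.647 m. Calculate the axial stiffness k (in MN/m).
Model: a uniform prismatic bar under axial load, so k = (A·E) / L.
Convert to SI units:
  E = 70 GPa = 7 × 10¹⁰ Pa
Substitute:
  k = (0.00354 × (7 × 10¹⁰)) / 0.647
  k = 3.83 × 10⁸ N/m
Convert: k = 3.83 × 10⁸ N/m = 383 MN/m
Final answer: k = 383 MN/m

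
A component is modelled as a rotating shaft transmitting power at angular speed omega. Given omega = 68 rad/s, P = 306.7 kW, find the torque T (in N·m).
Model: a rotating shaft transmitting power at angular speed omega, so P = T·omega.
Solve for T: T = P / omega.
Convert to SI units:
  P = 306.7 kW = 306700 W
Substitute:
  T = 306700 / 68
  T = 4510 N·m
Final answer: T = 4510 N·m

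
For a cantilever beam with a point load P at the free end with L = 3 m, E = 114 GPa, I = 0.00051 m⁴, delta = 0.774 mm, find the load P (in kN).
Model: a cantilever beam with a point load P at the free end, so delta = (P·L^3) / (3·E·I).
Solve for P: P = (3·delta·E·I) / L^3.
Convert to SI units:
  E = 114 GPa = 1.14 × 10¹¹ Pa
  delta = 0.774 mm = 0.000774 m
Substitute:
  P = (3 × 0.000774 × (1.14 × 10¹¹) × 0.00051) / 3^3
  P = 5000 N
Convert: P = 5000 N = 5 kN
Final answer: P = 5 kN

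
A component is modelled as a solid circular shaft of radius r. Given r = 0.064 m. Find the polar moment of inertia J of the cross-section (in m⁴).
Model: a solid circular shaft of radius r, so J = (π·r^4) / 2.
Substitute:
  J = (π × 0.064^4) / 2
  J = 2.635 × 10⁻⁵ m⁴
Final answer: J = 2.635 × 10⁻⁵ m⁴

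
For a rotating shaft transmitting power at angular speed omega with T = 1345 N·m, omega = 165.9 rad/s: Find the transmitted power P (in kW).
Model: a rotating shaft transmitting power at angular speed omega, so P = T·omega.
Substitute:
  P = 1345 × 165.9
  P = 223100 W
Convert: P = 223100 W = 223.1 kW
Final answer: P = 223.1 kW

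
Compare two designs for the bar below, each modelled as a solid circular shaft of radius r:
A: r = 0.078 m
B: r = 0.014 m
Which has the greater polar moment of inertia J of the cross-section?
Model: a solid circular shaft of radius r, so J = (π·r^4) / 2 (SI units).
  A: J = (π × 0.078^4) / 2 = 5.814 × 10⁻⁵ m⁴
  B: J = (π × 0.014^4) / 2 = 6.034 × 10⁻⁸ m⁴
5.814 × 10⁻⁵ m⁴ > 6.034 × 10⁻⁸ m⁴, so A is larger.
Final answer: A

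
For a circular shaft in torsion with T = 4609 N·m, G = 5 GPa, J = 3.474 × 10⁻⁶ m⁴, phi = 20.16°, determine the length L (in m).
Model: a circular shaft in torsion, so phi = (T·L) / (G·J).
Solve for L: L = (phi·G·J) / T.
Convert to SI units:
  G = 5 GPa = 5 × 10⁹ Pa
  phi = 20.16° = 0.3519 rad
Substitute:
  L = (0.3519 × (5 × 10⁹) × (3.474 × 10⁻⁶)) / 4609
  L = 1.326 m
Final answer: L = 1.326 m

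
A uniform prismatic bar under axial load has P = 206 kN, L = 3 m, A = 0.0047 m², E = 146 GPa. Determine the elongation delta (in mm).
Model: a uniform prismatic bar under axial load, so delta = (P·L) / (A·E).
Convert to SI units:
  P = 206 kN = 206000 N
  E = 146 GPa = 1.46 × 10¹¹ Pa
Substitute:
  delta = (206000 × 3) / (0.0047 × (1.46 × 10¹¹))
  delta = 0.0009006 m
Convert: delta = 0.0009006 m = 0.9006 mm
Final answer: delta = 0.9006 mm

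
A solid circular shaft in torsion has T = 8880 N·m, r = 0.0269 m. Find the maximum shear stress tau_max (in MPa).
Model: a solid circular shaft in torsion, so tau_max = (2·T) / (π·r^3).
Substitute:
  tau_max = (2 × 8880) / (π × 0.0269^3)
  tau_max = 2.904 × 10⁸ Pa
Convert: tau_max = 2.904 × 10⁸ Pa = 290.4 MPa
Final answer: tau_max = 290.4 MPa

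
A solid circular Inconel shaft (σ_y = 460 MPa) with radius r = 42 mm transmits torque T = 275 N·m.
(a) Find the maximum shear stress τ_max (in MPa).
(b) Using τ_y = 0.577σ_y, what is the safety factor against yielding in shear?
(a) For a solid circular shaft, τ_max = T·r/J with J = π·r^4/2, i.e. τ_max = 2·T / (π·r^3). Convert r = 42 mm = 0.042 m.
  τ_max = (2 × 275) / (π × 0.042^3) = 2.363 × 10⁶ Pa = 2.363 MPa
(b) τ_y = 0.577 × 460 = 265.42 MPa
  SF = τ_y/τ_max = 265.42 / 2.363 = 112.3
Final answer: (a) τ_max = 2.363 MPa, (b) SF = 112.3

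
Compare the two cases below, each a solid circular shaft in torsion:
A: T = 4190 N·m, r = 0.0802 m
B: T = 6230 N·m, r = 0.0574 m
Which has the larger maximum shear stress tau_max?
Model: a solid circular shaft in torsion, so tau_max = (2·T) / (π·r^3) (SI units).
  A: tau_max = (2 × 4190) / (π × 0.0802^3) = 5.171 × 10⁶ Pa = 5.171 MPa
  B: tau_max = (2 × 6230) / (π × 0.0574^3) = 2.097 × 10⁷ Pa = 20.97 MPa
20.97 MPa > 5.171 MPa, so B is larger.
Final answer: B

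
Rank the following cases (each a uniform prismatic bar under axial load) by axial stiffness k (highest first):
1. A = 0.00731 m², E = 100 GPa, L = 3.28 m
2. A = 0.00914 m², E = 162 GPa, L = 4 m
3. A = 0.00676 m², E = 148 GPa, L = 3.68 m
Model: a uniform prismatic bar under axial load, so k = (A·E) / L (SI units).
  Case 1: k = (0.00731 × (1 × 10¹¹)) / 3.28 = 2.229 × 10⁸ N/m = 222.9 MN/m
  Case 2: k = (0.00914 × (1.62 × 10¹¹)) / 4 = 3.702 × 10⁸ N/m = 370.2 MN/m
  Case 3: k = (0.00676 × (1.48 × 10¹¹)) / 3.68 = 2.719 × 10⁸ N/m = 271.9 MN/m
Ordering: 370.2 MN/m (case 2) > 271.9 MN/m (case 3) > 222.9 MN/m (case 1)
Final answer: 2, 3, 1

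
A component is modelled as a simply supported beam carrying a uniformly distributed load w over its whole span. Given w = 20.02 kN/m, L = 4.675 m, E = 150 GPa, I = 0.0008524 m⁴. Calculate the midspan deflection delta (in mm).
Model: a simply supported beam carrying a uniformly distributed load w over its whole span, so delta = (5·w·L^4) / (384·E·I).
Convert to SI units:
  w = 20.02 kN/m = 20020 N/m
  E = 150 GPa = 1.5 × 10¹¹ Pa
Substitute:
  delta = (5 × 20020 × 4.675^4) / (384 × (1.5 × 10¹¹) × 0.0008524)
  delta = 0.0009739 m
Convert: delta = 0.0009739 m = 0.9739 mm
Final answer: delta = 0.9739 mm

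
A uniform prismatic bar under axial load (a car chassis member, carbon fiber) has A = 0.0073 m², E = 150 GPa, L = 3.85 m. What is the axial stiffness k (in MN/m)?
Model: a uniform prismatic bar under axial load, so k = (A·E) / L.
Convert to SI units:
  E = 150 GPa = 1.5 × 10¹¹ Pa
Substitute:
  k = (0.0073 × (1.5 × 10¹¹)) / 3.85
  k = 2.844 × 10⁸ N/m
Convert: k = 2.844 × 10⁸ N/m = 284.4 MN/m
Final answer: k = 284.4 MN/m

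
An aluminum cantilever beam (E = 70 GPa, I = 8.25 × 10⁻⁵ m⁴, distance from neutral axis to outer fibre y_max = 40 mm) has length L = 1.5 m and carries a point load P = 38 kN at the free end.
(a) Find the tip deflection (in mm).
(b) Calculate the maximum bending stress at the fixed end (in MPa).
(a) Tip deflection of a cantilever with an end point load: δ = P·L^3 / (3·E·I). Convert P = 38 kN = 38000 N, E = 70 GPa = 7 × 10¹⁰ Pa.
  δ = (38000 × 1.5^3) / (3 × (7 × 10¹⁰) × (8.25 × 10⁻⁵)) = 0.007403 m = 7.403 mm
(b) Maximum bending moment at the fixed end: M = P·L = 38000 × 1.5 = 57000 N·m. Convert y_max = 40 mm = 0.04 m.
  σ = M·y_max / I = (57000 × 0.04) / (8.25 × 10⁻⁵) = 2.764 × 10⁷ Pa = 27.64 MPa
Final answer: (a) δ = 7.403 mm, (b) σ = 27.64 MPa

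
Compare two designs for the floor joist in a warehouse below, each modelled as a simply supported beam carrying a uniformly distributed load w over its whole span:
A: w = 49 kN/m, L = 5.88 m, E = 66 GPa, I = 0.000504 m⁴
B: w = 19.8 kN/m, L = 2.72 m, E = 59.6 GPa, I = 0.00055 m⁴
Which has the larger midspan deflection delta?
Model: a simply supported beam carrying a uniformly distributed load w over its whole span, so delta = (5·w·L^4) / (384·E·I) (SI units).
  A: delta = (5 × 49000 × 5.88^4) / (384 × (6.6 × 10¹⁰) × 0.000504) = 0.02293 m = 22.93 mm
  B: delta = (5 × 19800 × 2.72^4) / (384 × (5.96 × 10¹⁰) × 0.00055) = 0.0004305 m = 0.4305 mm
22.93 mm > 0.4305 mm, so A is larger.
Final answer: A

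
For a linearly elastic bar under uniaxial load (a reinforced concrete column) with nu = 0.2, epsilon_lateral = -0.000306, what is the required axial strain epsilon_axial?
Model: a linearly elastic bar under uniaxial load, so epsilon_lateral = -nu·epsilon_axial.
Solve for epsilon_axial: epsilon_axial = -epsilon_lateral / nu.
Substitute:
  epsilon_axial = -(-0.000306) / 0.2
  epsilon_axial = 0.00153
Final answer: epsilon_axial = 0.00153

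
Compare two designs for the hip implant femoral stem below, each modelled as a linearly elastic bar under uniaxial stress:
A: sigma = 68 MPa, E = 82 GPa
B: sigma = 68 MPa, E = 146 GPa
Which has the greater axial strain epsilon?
Model: a linearly elastic bar under uniaxial stress, so epsilon = sigma / E (SI units).
  A: epsilon = (6.8 × 10⁷) / (8.2 × 10¹⁰) = 0.0008293
  B: epsilon = (6.8 × 10⁷) / (1.46 × 10¹¹) = 0.0004658
0.0008293 > 0.0004658, so A is larger.
Final answer: A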